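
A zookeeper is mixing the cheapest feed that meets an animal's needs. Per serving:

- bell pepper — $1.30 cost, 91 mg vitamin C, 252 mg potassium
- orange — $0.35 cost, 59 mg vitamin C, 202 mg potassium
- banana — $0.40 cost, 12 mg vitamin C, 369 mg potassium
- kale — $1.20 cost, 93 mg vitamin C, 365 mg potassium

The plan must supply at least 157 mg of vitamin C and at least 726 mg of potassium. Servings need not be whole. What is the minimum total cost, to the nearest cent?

An LP optimum is at a vertex; with two nutrient constraints at most two foods are used. Check each candidate.
bell pepper only: max(157/91, 726/252) = 2.881 servings → $3.75.
orange only: max(157/59, 726/202) = 3.594 servings → $1.26.
banana only: max(157/12, 726/369) = 13.08 servings → $5.23.
kale only: max(157/93, 726/365) = 1.989 servings → $2.39.
bell pepper + orange with both targets exact would need a negative amount; discard.
bell pepper + banana with both tight: 1.611 servings and 0.8674 servings → $2.44.
bell pepper + kale: intersection lies outside the first quadrant.
orange + banana with both tight: 2.544 servings and 0.5748 servings → $1.12.
orange + kale with both targets exact would need a negative amount; discard.
banana + kale with both tight: 0.3411 servings and 1.644 servings → $2.11.
The minimum over all feasible corners is $1.12.

$1.12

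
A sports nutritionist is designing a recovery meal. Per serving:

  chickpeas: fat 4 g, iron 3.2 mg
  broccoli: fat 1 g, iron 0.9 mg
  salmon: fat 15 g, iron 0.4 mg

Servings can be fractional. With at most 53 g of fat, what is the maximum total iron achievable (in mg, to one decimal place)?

Iron per g fat: broccoli 0.9, chickpeas 0.8, salmon 0.02667.
With no serving limits, spend the whole fat allowance on broccoli: 53 g / 1 g × 0.9 mg = 47.7 mg.

47.7 mg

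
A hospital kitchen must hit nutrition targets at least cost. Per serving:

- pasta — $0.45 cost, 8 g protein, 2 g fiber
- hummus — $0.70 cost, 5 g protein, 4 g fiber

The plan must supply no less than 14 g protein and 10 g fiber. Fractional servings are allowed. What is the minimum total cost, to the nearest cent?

An LP optimum is at a vertex; with two nutrient constraints at most two foods are used. Check each candidate.
pasta only: max(14/8, 10/2) = 5 servings → $2.25.
hummus only: max(14/5, 10/4) = 2.8 servings → $1.96.
pasta + hummus with both tight: 0.2727 servings and 2.364 servings → $1.78.
So the least-cost plan costs $1.78.

$1.78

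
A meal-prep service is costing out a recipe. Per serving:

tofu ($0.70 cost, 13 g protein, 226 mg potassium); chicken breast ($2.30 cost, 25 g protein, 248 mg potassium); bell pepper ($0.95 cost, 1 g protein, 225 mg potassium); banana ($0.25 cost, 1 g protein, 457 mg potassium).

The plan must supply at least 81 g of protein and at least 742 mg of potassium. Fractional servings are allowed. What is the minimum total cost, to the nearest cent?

$4.36

This is a tiny linear program; its minimum lies at a vertex of the feasible set. List the vertices and price them.
tofu only: max(81/13, 742/226) = 6.231 servings → $4.36.
chicken breast only: max(81/25, 742/248) = 3.24 servings → $7.45.
bell pepper only: max(81/1, 742/225) = 81 servings → $76.95.
banana only: max(81/1, 742/457) = 81 servings → $20.25.
tofu + chicken breast: intersection lies outside the first quadrant.
tofu + bell pepper: intersection lies outside the first quadrant.
tofu + banana: intersection lies outside the first quadrant.
chicken breast + bell pepper with both targets exact would need a negative amount; discard.
chicken breast + banana: the both-tight solution has a negative serving — not a feasible corner.
bell pepper + banana with both targets exact would need a negative amount; discard.
The minimum over all feasible corners is $4.36.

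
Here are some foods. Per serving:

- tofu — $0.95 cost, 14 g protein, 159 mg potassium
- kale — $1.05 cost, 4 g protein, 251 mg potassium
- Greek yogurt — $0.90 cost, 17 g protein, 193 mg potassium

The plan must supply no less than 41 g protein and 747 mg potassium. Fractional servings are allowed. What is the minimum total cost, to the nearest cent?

A basic optimal solution has at most two foods positive. Try each food alone and each pair with both targets met exactly.
tofu only: max(41/14, 747/159) = 4.698 servings → $4.46.
kale only: max(41/4, 747/251) = 10.25 servings → $10.76.
Greek yogurt only: max(41/17, 747/193) = 3.87 servings → $3.48.
tofu + kale with both tight: 2.538 servings and 1.369 servings → $3.85.
tofu + Greek yogurt with both targets exact would need a negative amount; discard.
kale + Greek yogurt with both tight: 1.369 servings and 2.09 servings → $3.32.
So the least-cost plan costs $3.32.

$3.32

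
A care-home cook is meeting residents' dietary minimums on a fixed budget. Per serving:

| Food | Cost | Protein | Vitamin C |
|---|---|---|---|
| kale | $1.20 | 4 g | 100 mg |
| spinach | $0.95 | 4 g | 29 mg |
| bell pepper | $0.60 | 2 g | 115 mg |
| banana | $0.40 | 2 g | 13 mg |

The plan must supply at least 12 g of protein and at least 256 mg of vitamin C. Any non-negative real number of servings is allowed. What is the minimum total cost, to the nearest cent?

Two binding constraints pin down two serving amounts, so the optimal mix uses at most two foods. The candidates are each food alone (scaled to the tighter of protein/vitamin C) and each pair with both constraints tight.
kale only: max(12/4, 256/100) = 3 servings → $3.60.
spinach only: max(12/4, 256/29) = 8.828 servings → $8.39.
bell pepper only: max(12/2, 256/115) = 6 servings → $3.60.
banana only: max(12/2, 256/13) = 19.69 servings → $7.88.
kale + spinach with both tight: 2.38 servings and 0.6197 servings → $3.45.
kale + bell pepper with both targets exact would need a negative amount; discard.
kale + banana with both tight: 2.405 servings and 1.189 servings → $3.36.
spinach + bell pepper with both tight: 2.159 servings and 1.682 servings → $3.06.
spinach + banana with both targets exact would need a negative amount; discard.
bell pepper + banana with both tight: 1.745 servings and 4.255 servings → $2.75.
The minimum over all feasible corners is $2.75.

$2.75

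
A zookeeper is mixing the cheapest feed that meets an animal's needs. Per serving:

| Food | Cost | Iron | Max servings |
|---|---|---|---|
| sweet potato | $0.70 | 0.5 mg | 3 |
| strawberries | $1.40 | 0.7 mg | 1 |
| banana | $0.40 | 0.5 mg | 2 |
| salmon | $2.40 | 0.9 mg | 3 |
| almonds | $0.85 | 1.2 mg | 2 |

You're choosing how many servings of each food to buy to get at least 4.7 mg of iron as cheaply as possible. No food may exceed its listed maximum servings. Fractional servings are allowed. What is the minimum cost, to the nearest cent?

Cost per mg of iron: almonds $0.7083, banana $0.8000, sweet potato $1.4000, strawberries $2.0000, salmon $2.6667.
Take 2 servings of almonds: +2.4 mg iron for $1.70 (total $1.70, still need 2.3 mg).
Take 2 servings of banana: +1.0 mg iron for $0.80 (total $2.50, still need 1.3 mg).
Take 2.6 servings of sweet potato: +1.3 mg iron for $1.82 (total $4.32, still need 0.0 mg).
Greedy by cheapest-per-mg is optimal for a single linear constraint, so the minimum cost is $4.32.

$4.32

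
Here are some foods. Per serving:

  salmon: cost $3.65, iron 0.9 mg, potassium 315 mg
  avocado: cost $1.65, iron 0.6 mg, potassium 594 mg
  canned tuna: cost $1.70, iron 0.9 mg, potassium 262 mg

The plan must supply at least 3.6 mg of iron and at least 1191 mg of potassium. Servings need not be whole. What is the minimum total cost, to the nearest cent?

salmon only: max(3.6/0.9, 1191/315) = 4 servings → $14.60.
avocado only: max(3.6/0.6, 1191/594) = 6 servings → $9.90.
canned tuna only: max(3.6/0.9, 1191/262) = 4.546 servings → $7.73.
salmon + avocado with both targets exact would need a negative amount; discard.
salmon + canned tuna with both tight: 2.698 servings and 1.302 servings → $12.06.
avocado + canned tuna with both tight: 0.341 servings and 3.773 servings → $6.98.
So the least-cost plan costs $6.98.

$6.98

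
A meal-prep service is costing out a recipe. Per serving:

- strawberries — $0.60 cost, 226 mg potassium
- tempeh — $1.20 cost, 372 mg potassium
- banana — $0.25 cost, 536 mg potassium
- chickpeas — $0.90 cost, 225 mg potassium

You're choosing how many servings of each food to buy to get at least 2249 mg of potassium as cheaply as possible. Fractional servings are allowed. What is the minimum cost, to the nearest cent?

$1.05

Cost per mg of potassium: banana $0.0005, strawberries $0.0027, tempeh $0.0032, chickpeas $0.0040.
With no serving limits, use only banana: 2249 mg / 536 mg = 4.196 servings × $0.25 = $1.05.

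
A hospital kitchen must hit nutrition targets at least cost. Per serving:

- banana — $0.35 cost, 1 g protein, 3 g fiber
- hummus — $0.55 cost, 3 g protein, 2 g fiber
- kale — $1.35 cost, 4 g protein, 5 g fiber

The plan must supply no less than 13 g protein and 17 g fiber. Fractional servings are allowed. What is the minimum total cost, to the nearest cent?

$2.98

Compare the cost at each extreme point of the feasible region.
banana only: max(13/1, 17/3) = 13 servings → $4.55.
hummus only: max(13/3, 17/2) = 8.5 servings → $4.67.
kale only: max(13/4, 17/5) = 3.4 servings → $4.59.
banana + hummus with both tight: 3.571 servings and 3.143 servings → $2.98.
banana + kale with both tight: 0.4286 servings and 3.143 servings → $4.39.
hummus + kale: intersection lies outside the first quadrant.
So the least-cost plan costs $2.98.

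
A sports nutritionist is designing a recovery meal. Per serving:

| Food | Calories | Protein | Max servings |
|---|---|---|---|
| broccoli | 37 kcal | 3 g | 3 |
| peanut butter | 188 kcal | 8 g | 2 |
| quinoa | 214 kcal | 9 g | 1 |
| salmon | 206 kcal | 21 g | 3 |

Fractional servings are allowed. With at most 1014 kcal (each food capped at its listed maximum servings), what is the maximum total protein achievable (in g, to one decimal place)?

84.1 g

Protein per kcal: salmon 0.1019, broccoli 0.08108, peanut butter 0.04255, quinoa 0.04206.
Take 3 servings of salmon: uses 618 kcal, +63.0 g protein (running total 63.0 g).
Take 3 servings of broccoli: uses 111 kcal, +9.0 g protein (running total 72.0 g).
Take 1.516 servings of peanut butter: uses 285 kcal, +12.1 g protein (running total 84.1 g).
Greedy by best ratio exhausts the calories allowance optimally: 84.1 g.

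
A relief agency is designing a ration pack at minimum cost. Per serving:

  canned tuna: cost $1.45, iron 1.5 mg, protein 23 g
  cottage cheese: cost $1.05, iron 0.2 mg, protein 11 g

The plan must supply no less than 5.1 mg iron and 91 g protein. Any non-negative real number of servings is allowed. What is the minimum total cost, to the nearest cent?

$5.74

The cheapest plan sits at a corner of the feasible region — with two constraints it uses at most two foods.
canned tuna only: max(5.1/1.5, 91/23) = 3.957 servings → $5.74.
cottage cheese only: max(5.1/0.2, 91/11) = 25.5 servings → $26.77.
canned tuna + cottage cheese with both tight: 3.185 servings and 1.613 servings → $6.31.
The minimum over all feasible corners is $5.74.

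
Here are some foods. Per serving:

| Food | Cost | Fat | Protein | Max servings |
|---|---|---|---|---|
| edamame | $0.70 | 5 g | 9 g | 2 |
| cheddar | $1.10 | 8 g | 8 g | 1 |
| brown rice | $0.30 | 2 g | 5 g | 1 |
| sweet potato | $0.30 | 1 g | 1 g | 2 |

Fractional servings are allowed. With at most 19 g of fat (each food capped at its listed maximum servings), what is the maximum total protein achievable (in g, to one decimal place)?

30.0 g

Protein per g fat: brown rice 2.5, edamame 1.8, cheddar 1, sweet potato 1.
Take 1 serving of brown rice: uses 2 g fat, +5.0 g protein (running total 5.0 g).
Take 2 servings of edamame: uses 10 g fat, +18.0 g protein (running total 23.0 g).
Take 0.875 servings of cheddar: uses 7 g fat, +7.0 g protein (running total 30.0 g).
Filling greedily by protein-per-g fat is optimal for one linear limit, giving 30.0 g.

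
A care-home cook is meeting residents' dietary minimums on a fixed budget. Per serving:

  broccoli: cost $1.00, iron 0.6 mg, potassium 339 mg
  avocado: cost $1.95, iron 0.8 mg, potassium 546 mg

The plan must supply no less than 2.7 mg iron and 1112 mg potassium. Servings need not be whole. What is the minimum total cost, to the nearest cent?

$4.50

Check every corner: each single food scaled to meet both minima, and each pair solved so both constraints bind.
broccoli only: max(2.7/0.6, 1112/339) = 4.5 servings → $4.50.
avocado only: max(2.7/0.8, 1112/546) = 3.375 servings → $6.58.
broccoli + avocado: the both-tight solution has a negative serving — not a feasible corner.
The minimum over all feasible corners is $4.50.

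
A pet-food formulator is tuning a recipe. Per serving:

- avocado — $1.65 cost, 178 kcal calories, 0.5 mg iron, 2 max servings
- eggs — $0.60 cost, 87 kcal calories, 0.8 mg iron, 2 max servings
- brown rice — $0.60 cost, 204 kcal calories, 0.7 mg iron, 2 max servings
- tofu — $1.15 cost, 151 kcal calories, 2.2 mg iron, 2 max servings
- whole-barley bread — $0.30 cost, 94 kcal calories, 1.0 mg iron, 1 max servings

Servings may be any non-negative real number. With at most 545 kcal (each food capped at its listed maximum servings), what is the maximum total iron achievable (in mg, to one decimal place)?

Iron per kcal: tofu 0.01457, whole-barley bread 0.01064, eggs 0.009195, brown rice 0.003431, avocado 0.002809.
Take 2 servings of tofu: uses 302 kcal, +4.4 mg iron (running total 4.4 mg).
Take 1 serving of whole-barley bread: uses 94 kcal, +1.0 mg iron (running total 5.4 mg).
Take 1.713 servings of eggs: uses 149 kcal, +1.4 mg iron (running total 6.8 mg).
Filling greedily by iron-per-kcal is optimal for one linear limit, giving 6.8 mg.

6.8 mg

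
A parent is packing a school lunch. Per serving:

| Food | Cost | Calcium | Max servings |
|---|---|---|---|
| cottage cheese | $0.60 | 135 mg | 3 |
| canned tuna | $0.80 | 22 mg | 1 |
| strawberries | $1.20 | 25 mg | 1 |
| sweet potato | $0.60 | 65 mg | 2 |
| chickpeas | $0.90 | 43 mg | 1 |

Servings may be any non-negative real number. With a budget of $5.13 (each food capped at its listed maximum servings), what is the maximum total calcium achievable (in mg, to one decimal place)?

Calcium per dollar: cottage cheese 225, sweet potato 108.3, chickpeas 47.78, canned tuna 27.5, strawberries 20.83.
Take 3 servings of cottage cheese: spends $1.80, +405.0 mg calcium (running total 405.0 mg).
Take 2 servings of sweet potato: spends $1.20, +130.0 mg calcium (running total 535.0 mg).
Take 1 serving of chickpeas: spends $0.90, +43.0 mg calcium (running total 578.0 mg).
Take 1 serving of canned tuna: spends $0.80, +22.0 mg calcium (running total 600.0 mg).
Take 0.3583 servings of strawberries: spends $0.43, +9.0 mg calcium (running total 609.0 mg).
Greedy by best ratio exhausts the cost allowance optimally: 609.0 mg.

609.0 mg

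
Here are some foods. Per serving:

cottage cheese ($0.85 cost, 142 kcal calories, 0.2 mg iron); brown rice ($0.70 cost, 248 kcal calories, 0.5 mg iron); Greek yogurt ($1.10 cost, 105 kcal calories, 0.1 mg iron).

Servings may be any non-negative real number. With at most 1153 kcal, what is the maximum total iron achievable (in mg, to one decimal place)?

2.3 mg

Iron per kcal: brown rice 0.002016, cottage cheese 0.001408, Greek yogurt 0.0009524.
With no serving limits, spend the whole calories allowance on brown rice: 1153 kcal / 248 kcal × 0.5 mg = 2.3 mg.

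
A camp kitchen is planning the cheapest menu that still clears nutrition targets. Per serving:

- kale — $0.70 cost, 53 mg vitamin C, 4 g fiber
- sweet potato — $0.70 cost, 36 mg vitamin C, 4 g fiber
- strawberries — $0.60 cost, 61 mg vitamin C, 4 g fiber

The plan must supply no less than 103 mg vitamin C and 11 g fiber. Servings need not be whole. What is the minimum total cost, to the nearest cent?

$1.65

kale only: max(103/53, 11/4) = 2.75 servings → $1.93.
sweet potato only: max(103/36, 11/4) = 2.861 servings → $2.00.
strawberries only: max(103/61, 11/4) = 2.75 servings → $1.65.
kale + sweet potato with both tight: 0.2353 servings and 2.515 servings → $1.93.
kale + strawberries with both targets exact would need a negative amount; discard.
sweet potato + strawberries with both tight: 2.59 servings and 0.16 servings → $1.91.
The minimum over all feasible corners is $1.65.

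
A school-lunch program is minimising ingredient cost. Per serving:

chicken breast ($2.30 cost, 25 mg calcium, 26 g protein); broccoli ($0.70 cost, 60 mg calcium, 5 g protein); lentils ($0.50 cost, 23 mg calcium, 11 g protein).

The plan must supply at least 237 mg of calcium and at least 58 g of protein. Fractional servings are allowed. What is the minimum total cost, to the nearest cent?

Minimising a linear cost over {calcium ≥ 237, protein ≥ 58, servings ≥ 0} — the optimum is at a vertex, using one or two foods.
chicken breast only: max(237/25, 58/26) = 9.48 servings → $21.80.
broccoli only: max(237/60, 58/5) = 11.6 servings → $8.12.
lentils only: max(237/23, 58/11) = 10.3 servings → $5.15.
chicken breast + broccoli with both tight: 1.599 servings and 3.284 servings → $5.98.
chicken breast + lentils with both targets exact would need a negative amount; discard.
broccoli + lentils with both tight: 2.336 servings and 4.211 servings → $3.74.
The minimum over all feasible corners is $3.74.

$3.74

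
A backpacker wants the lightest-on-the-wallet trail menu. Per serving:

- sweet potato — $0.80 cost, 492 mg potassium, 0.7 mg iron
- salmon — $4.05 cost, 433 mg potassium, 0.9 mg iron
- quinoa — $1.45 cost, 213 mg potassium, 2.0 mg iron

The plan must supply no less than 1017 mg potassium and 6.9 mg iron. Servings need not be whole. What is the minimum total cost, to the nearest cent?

$5.20

For a min-cost LP with two ≥-constraints, a basic feasible solution has at most two positive variables.
sweet potato only: max(1017/492, 6.9/0.7) = 9.857 servings → $7.89.
salmon only: max(1017/433, 6.9/0.9) = 7.667 servings → $31.05.
quinoa only: max(1017/213, 6.9/2.0) = 4.775 servings → $6.92.
sweet potato + salmon with both targets exact would need a negative amount; discard.
sweet potato + quinoa with both tight: 0.6759 servings and 3.213 servings → $5.20.
salmon + quinoa with both tight: 0.8369 servings and 3.073 servings → $7.85.
The minimum over all feasible corners is $5.20.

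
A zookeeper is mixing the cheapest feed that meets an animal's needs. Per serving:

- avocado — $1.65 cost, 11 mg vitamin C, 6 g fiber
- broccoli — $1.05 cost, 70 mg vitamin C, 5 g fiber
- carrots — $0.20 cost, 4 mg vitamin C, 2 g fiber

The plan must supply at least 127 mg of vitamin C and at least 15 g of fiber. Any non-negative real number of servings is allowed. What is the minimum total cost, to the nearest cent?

$2.39

Minimising a linear cost over {vitamin C ≥ 127, fiber ≥ 15, servings ≥ 0} — the optimum is at a vertex, using one or two foods.
avocado only: max(127/11, 15/6) = 11.55 servings → $19.05.
broccoli only: max(127/70, 15/5) = 3 servings → $3.15.
carrots only: max(127/4, 15/2) = 31.75 servings → $6.35.
avocado + broccoli with both tight: 1.137 servings and 1.636 servings → $3.59.
avocado + carrots with both targets exact would need a negative amount; discard.
broccoli + carrots with both tight: 1.617 servings and 3.458 servings → $2.39.
Cheapest feasible corner: $2.39.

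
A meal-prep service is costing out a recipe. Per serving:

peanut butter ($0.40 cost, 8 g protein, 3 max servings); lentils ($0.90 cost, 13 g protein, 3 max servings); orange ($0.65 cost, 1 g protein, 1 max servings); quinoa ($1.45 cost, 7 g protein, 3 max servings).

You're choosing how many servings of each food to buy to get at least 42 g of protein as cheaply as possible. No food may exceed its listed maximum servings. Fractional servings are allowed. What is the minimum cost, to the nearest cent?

Cost per g of protein: peanut butter $0.0500, lentils $0.0692, quinoa $0.2071, orange $0.6500.
Take 3 servings of peanut butter: +24.0 g protein for $1.20 (total $1.20, still need 18.0 g).
Take 1.385 servings of lentils: +18.0 g protein for $1.25 (total $2.45, still need 0.0 g).
Greedy by cheapest-per-g is optimal for a single linear constraint, so the minimum cost is $2.45.

$2.45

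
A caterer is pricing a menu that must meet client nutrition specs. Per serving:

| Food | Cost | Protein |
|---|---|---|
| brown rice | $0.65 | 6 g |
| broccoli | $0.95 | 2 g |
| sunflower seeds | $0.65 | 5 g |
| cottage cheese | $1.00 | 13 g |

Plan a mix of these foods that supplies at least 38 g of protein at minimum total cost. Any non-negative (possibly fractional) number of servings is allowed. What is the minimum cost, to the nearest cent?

$2.92

Cost per g of protein: cottage cheese $0.0769, brown rice $0.1083, sunflower seeds $0.1300, broccoli $0.4750.
With no serving limits, use only cottage cheese: 38 g / 13 g = 2.923 servings × $1.00 = $2.92.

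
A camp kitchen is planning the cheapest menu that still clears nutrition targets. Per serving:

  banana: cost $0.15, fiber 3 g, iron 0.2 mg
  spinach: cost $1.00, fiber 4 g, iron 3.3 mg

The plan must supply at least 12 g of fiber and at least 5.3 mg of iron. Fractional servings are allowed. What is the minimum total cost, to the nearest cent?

$1.79

A basic optimal solution has at most two foods positive. Try each food alone and each pair with both targets met exactly.
banana only: max(12/3, 5.3/0.2) = 26.5 servings → $3.98.
spinach only: max(12/4, 5.3/3.3) = 3 servings → $3.00.
banana + spinach with both tight: 2.022 servings and 1.484 servings → $1.79.
The minimum over all feasible corners is $1.79.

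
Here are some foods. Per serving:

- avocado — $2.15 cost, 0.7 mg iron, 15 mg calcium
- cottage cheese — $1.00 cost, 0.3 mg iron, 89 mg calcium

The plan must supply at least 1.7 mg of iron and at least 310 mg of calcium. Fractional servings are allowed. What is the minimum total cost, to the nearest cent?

An LP optimum is at a vertex; with two nutrient constraints at most two foods are used. Check each candidate.
avocado only: max(1.7/0.7, 310/15) = 20.67 servings → $44.43.
cottage cheese only: max(1.7/0.3, 310/89) = 5.667 servings → $5.67.
avocado + cottage cheese with both tight: 1.009 servings and 3.313 servings → $5.48.
The minimum over all feasible corners is $5.48.

$5.48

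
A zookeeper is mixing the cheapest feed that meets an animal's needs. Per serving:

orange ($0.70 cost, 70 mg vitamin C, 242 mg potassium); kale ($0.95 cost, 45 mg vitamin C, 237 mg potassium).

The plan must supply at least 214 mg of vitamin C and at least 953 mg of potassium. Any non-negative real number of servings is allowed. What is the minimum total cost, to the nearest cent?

Two binding constraints pin down two serving amounts, so the optimal mix uses at most two foods. The candidates are each food alone (scaled to the tighter of vitamin C/potassium) and each pair with both constraints tight.
orange only: max(214/70, 953/242) = 3.938 servings → $2.76.
kale only: max(214/45, 953/237) = 4.756 servings → $4.52.
orange + kale with both tight: 1.374 servings and 2.618 servings → $3.45.
The minimum over all feasible corners is $2.76.

$2.76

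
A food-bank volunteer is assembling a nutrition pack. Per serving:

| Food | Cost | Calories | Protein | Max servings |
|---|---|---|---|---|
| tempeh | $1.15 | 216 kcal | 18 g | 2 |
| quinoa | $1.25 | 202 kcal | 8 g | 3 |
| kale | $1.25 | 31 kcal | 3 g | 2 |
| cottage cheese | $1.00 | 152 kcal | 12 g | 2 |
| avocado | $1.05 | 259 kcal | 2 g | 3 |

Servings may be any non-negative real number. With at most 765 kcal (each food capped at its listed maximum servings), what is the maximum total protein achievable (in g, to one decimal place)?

Protein per kcal: kale 0.09677, tempeh 0.08333, cottage cheese 0.07895, quinoa 0.0396, avocado 0.007722.
Take 2 servings of kale: uses 62 kcal, +6.0 g protein (running total 6.0 g).
Take 2 servings of tempeh: uses 432 kcal, +36.0 g protein (running total 42.0 g).
Take 1.783 servings of cottage cheese: uses 271 kcal, +21.4 g protein (running total 63.4 g).
Filling greedily by protein-per-kcal is optimal for one linear limit, giving 63.4 g.

63.4 g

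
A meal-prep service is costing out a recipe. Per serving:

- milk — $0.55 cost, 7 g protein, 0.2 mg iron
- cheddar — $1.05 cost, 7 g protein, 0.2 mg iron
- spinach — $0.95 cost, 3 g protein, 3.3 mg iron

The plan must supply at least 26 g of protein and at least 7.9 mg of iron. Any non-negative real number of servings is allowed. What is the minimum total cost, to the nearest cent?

$3.63

milk only: max(26/7, 7.9/0.2) = 39.5 servings → $21.73.
cheddar only: max(26/7, 7.9/0.2) = 39.5 servings → $41.48.
spinach only: max(26/3, 7.9/3.3) = 8.667 servings → $8.23.
milk + cheddar (both tight): parallel constraints — no distinct corner.
milk + spinach with both tight: 2.76 servings and 2.227 servings → $3.63.
cheddar + spinach with both tight: 2.76 servings and 2.227 servings → $5.01.
The minimum over all feasible corners is $3.63.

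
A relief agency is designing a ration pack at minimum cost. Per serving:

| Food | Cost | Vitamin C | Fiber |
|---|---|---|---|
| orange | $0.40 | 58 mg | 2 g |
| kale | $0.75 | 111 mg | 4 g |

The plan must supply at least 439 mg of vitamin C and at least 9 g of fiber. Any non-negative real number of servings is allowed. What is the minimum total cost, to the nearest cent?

For a min-cost LP with two ≥-constraints, a basic feasible solution has at most two positive variables.
orange only: max(439/58, 9/2) = 7.569 servings → $3.03.
kale only: max(439/111, 9/4) = 3.955 servings → $2.97.
orange + kale: intersection lies outside the first quadrant.
So the least-cost plan costs $2.97.

$2.97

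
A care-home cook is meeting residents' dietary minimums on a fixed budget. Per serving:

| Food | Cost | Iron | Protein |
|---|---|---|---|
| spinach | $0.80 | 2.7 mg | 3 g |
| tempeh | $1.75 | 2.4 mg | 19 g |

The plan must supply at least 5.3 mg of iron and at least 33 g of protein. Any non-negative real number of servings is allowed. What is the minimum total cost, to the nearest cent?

$3.29

With two linear requirements the optimum uses one or two foods; enumerate the corners.
spinach only: max(5.3/2.7, 33/3) = 11 servings → $8.80.
tempeh only: max(5.3/2.4, 33/19) = 2.208 servings → $3.86.
spinach + tempeh with both tight: 0.4875 servings and 1.66 servings → $3.29.
So the least-cost plan costs $3.29.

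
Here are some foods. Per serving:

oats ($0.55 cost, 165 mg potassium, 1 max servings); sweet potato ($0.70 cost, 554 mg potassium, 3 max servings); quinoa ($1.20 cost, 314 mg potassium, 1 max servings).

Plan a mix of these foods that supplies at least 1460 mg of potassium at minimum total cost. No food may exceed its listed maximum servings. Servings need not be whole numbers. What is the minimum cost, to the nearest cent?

$1.84

Cost per mg of potassium: sweet potato $0.0013, oats $0.0033, quinoa $0.0038.
Take 2.635 servings of sweet potato: +1460.0 mg potassium for $1.84 (total $1.84, still need 0.0 mg).
Filling from the cheapest source first is optimal under one linear minimum: $1.84.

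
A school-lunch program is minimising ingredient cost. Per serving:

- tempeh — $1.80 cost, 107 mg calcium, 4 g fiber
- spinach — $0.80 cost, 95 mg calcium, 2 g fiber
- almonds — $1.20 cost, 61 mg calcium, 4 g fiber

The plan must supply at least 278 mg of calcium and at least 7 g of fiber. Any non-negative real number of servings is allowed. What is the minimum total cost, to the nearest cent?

$2.63

This is a tiny linear program; its minimum lies at a vertex of the feasible set. List the vertices and price them.
tempeh only: max(278/107, 7/4) = 2.598 servings → $4.68.
spinach only: max(278/95, 7/2) = 3.5 servings → $2.80.
almonds only: max(278/61, 7/4) = 4.557 servings → $5.47.
tempeh + spinach with both tight: 0.6566 servings and 2.187 servings → $2.93.
tempeh + almonds: intersection lies outside the first quadrant.
spinach + almonds with both tight: 2.655 servings and 0.4225 servings → $2.63.
So the least-cost plan costs $2.63.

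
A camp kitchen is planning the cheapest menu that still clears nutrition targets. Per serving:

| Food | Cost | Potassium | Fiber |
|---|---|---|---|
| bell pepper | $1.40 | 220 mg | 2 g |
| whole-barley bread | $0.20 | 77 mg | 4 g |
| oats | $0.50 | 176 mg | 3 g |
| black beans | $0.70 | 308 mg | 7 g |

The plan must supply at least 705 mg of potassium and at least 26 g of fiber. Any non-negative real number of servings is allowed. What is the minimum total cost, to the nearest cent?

$1.71

An LP optimum is at a vertex; with two nutrient constraints at most two foods are used. Check each candidate.
bell pepper only: max(705/220, 26/2) = 13 servings → $18.20.
whole-barley bread only: max(705/77, 26/4) = 9.156 servings → $1.83.
oats only: max(705/176, 26/3) = 8.667 servings → $4.33.
black beans only: max(705/308, 26/7) = 3.714 servings → $2.60.
bell pepper + whole-barley bread with both tight: 1.127 servings and 5.937 servings → $2.76.
bell pepper + oats: the both-tight solution has a negative serving — not a feasible corner.
bell pepper + black beans: the both-tight solution has a negative serving — not a feasible corner.
whole-barley bread + oats with both tight: 5.203 servings and 1.729 servings → $1.91.
whole-barley bread + black beans with both tight: 4.434 servings and 1.18 servings → $1.71.
oats + black beans: the both-tight solution has a negative serving — not a feasible corner.
So the least-cost plan costs $1.71.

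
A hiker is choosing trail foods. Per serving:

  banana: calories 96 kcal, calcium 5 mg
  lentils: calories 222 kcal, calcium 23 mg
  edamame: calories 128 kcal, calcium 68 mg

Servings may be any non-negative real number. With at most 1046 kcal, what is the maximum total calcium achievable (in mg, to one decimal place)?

Calcium per kcal: edamame 0.5312, lentils 0.1036, banana 0.05208.
With no serving limits, spend the whole calories allowance on edamame: 1046 kcal / 128 kcal × 68 mg = 555.7 mg.

555.7 mg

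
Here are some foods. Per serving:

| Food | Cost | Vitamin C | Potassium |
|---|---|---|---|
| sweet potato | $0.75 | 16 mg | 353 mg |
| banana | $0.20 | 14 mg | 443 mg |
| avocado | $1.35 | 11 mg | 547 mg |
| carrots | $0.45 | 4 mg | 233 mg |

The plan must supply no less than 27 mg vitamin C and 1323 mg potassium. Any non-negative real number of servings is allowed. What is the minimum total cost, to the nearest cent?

$0.60

The cheapest plan sits at a corner of the feasible region — with two constraints it uses at most two foods.
sweet potato only: max(27/16, 1323/353) = 3.748 servings → $2.81.
banana only: max(27/14, 1323/443) = 2.986 servings → $0.60.
avocado only: max(27/11, 1323/547) = 2.455 servings → $3.31.
carrots only: max(27/4, 1323/233) = 6.75 servings → $3.04.
sweet potato + banana: intersection lies outside the first quadrant.
sweet potato + avocado with both tight: 0.04436 servings and 2.39 servings → $3.26.
sweet potato + carrots with both tight: 0.4313 servings and 5.025 servings → $2.58.
banana + avocado with both tight: 0.07756 servings and 2.356 servings → $3.20.
banana + carrots with both tight: 0.6705 servings and 4.403 servings → $2.12.
avocado + carrots: intersection lies outside the first quadrant.
Cheapest feasible corner: $0.60.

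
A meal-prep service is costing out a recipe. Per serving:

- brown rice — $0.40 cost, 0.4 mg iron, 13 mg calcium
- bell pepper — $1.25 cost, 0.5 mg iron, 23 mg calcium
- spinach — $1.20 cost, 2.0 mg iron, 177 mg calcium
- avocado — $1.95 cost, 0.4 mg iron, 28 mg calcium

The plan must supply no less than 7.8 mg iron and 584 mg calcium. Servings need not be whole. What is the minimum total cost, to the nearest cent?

$4.68

An LP optimum is at a vertex; with two nutrient constraints at most two foods are used. Check each candidate.
brown rice only: max(7.8/0.4, 584/13) = 44.92 servings → $17.97.
bell pepper only: max(7.8/0.5, 584/23) = 25.39 servings → $31.74.
spinach only: max(7.8/2.0, 584/177) = 3.9 servings → $4.68.
avocado only: max(7.8/0.4, 584/28) = 20.86 servings → $40.67.
brown rice + bell pepper: the both-tight solution has a negative serving — not a feasible corner.
brown rice + spinach with both tight: 4.746 servings and 2.951 servings → $5.44.
brown rice + avocado: intersection lies outside the first quadrant.
bell pepper + spinach with both tight: 5.002 servings and 2.649 servings → $9.43.
bell pepper + avocado with both targets exact would need a negative amount; discard.
spinach + avocado with both tight: 1.027 servings and 14.36 servings → $29.24.
The minimum over all feasible corners is $4.68.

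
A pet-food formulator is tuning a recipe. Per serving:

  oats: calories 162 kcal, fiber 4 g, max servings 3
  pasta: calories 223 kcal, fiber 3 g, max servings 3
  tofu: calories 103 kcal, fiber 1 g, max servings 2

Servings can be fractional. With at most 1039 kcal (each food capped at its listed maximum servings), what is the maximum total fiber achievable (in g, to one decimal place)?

19.4 g

Fiber per kcal: oats 0.02469, pasta 0.01345, tofu 0.009709.
Take 3 servings of oats: uses 486 kcal, +12.0 g fiber (running total 12.0 g).
Take 2.48 servings of pasta: uses 553 kcal, +7.4 g fiber (running total 19.4 g).
Filling greedily by fiber-per-kcal is optimal for one linear limit, giving 19.4 g.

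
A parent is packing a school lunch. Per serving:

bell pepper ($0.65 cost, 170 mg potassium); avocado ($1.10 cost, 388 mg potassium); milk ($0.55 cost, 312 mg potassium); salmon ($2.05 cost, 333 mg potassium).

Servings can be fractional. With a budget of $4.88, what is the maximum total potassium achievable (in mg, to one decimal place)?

Potassium per dollar: milk 567.3, avocado 352.7, bell pepper 261.5, salmon 162.4.
With no serving limits, spend the whole cost allowance on milk: $4.88 / $0.55 × 312 mg = 2768.3 mg.

2768.3 mg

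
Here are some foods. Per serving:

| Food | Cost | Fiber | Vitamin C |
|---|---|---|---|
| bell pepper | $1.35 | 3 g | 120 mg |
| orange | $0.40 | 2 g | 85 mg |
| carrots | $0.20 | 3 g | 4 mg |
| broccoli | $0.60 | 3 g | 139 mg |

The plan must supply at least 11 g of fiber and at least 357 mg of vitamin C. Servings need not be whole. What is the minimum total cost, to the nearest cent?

Check every corner: each single food scaled to meet both minima, and each pair solved so both constraints bind.
bell pepper only: max(11/3, 357/120) = 3.667 servings → $4.95.
orange only: max(11/2, 357/85) = 5.5 servings → $2.20.
carrots only: max(11/3, 357/4) = 89.25 servings → $17.85.
broccoli only: max(11/3, 357/139) = 3.667 servings → $2.20.
bell pepper + orange with both targets exact would need a negative amount; discard.
bell pepper + carrots with both tight: 2.951 servings and 0.7155 servings → $4.13.
bell pepper + broccoli with both targets exact would need a negative amount; discard.
orange + carrots with both tight: 4.158 servings and 0.8947 servings → $1.84.
orange + broccoli with both targets exact would need a negative amount; discard.
carrots + broccoli with both tight: 1.131 servings and 2.536 servings → $1.75.
The minimum over all feasible corners is $1.75.

$1.75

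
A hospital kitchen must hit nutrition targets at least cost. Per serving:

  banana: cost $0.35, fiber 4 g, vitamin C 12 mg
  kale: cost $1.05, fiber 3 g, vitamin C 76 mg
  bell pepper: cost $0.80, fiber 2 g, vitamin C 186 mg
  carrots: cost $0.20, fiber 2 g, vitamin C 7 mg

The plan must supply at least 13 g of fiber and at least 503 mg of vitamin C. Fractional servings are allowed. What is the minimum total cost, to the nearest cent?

$2.75

At the optimum either one food covers both requirements or two foods hit both targets exactly; no other combination can be cheaper.
banana only: max(13/4, 503/12) = 41.92 servings → $14.67.
kale only: max(13/3, 503/76) = 6.618 servings → $6.95.
bell pepper only: max(13/2, 503/186) = 6.5 servings → $5.20.
carrots only: max(13/2, 503/7) = 71.86 servings → $14.37.
banana + kale with both targets exact would need a negative amount; discard.
banana + bell pepper with both tight: 1.961 servings and 2.578 servings → $2.75.
banana + carrots: the both-tight solution has a negative serving — not a feasible corner.
kale + bell pepper with both tight: 3.478 servings and 1.283 servings → $4.68.
kale + carrots with both targets exact would need a negative amount; discard.
bell pepper + carrots with both tight: 2.556 servings and 3.944 servings → $2.83.
The minimum over all feasible corners is $2.75.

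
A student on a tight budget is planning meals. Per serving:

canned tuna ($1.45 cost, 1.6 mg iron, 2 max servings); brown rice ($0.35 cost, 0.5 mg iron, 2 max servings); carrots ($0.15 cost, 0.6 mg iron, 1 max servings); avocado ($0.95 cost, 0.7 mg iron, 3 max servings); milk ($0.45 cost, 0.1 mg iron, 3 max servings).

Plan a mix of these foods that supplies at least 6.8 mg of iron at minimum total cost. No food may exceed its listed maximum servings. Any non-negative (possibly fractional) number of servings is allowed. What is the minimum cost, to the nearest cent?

Cost per mg of iron: carrots $0.2500, brown rice $0.7000, canned tuna $0.9062, avocado $1.3571, milk $4.5000.
Take 1 serving of carrots: +0.6 mg iron for $0.15 (total $0.15, still need 6.2 mg).
Take 2 servings of brown rice: +1.0 mg iron for $0.70 (total $0.85, still need 5.2 mg).
Take 2 servings of canned tuna: +3.2 mg iron for $2.90 (total $3.75, still need 2.0 mg).
Take 2.857 servings of avocado: +2.0 mg iron for $2.71 (total $6.46, still need 0.0 mg).
Greedy by cheapest-per-mg is optimal for a single linear constraint, so the minimum cost is $6.46.

$6.46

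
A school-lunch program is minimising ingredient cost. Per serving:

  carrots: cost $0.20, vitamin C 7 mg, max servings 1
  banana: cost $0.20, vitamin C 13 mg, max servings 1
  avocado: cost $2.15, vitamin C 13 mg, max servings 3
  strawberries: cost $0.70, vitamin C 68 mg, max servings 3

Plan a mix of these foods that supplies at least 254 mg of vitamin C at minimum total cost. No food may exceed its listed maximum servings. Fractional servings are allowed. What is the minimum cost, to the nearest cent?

Cost per mg of vitamin C: strawberries $0.0103, banana $0.0154, carrots $0.0286, avocado $0.1654.
Take 3 servings of strawberries: +204.0 mg vitamin C for $2.10 (total $2.10, still need 50.0 mg).
Take 1 serving of banana: +13.0 mg vitamin C for $0.20 (total $2.30, still need 37.0 mg).
Take 1 serving of carrots: +7.0 mg vitamin C for $0.20 (total $2.50, still need 30.0 mg).
Take 2.308 servings of avocado: +30.0 mg vitamin C for $4.96 (total $7.46, still need 0.0 mg).
Greedy by cheapest-per-mg is optimal for a single linear constraint, so the minimum cost is $7.46.

$7.46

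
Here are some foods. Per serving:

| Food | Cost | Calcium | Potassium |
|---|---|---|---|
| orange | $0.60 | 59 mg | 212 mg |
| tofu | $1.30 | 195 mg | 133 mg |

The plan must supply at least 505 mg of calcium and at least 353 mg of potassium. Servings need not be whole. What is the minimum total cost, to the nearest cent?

$3.38

An LP optimum is at a vertex; with two nutrient constraints at most two foods are used. Check each candidate.
orange only: max(505/59, 353/212) = 8.559 servings → $5.14.
tofu only: max(505/195, 353/133) = 2.654 servings → $3.45.
orange + tofu with both tight: 0.04986 servings and 2.575 servings → $3.38.
The minimum over all feasible corners is $3.38.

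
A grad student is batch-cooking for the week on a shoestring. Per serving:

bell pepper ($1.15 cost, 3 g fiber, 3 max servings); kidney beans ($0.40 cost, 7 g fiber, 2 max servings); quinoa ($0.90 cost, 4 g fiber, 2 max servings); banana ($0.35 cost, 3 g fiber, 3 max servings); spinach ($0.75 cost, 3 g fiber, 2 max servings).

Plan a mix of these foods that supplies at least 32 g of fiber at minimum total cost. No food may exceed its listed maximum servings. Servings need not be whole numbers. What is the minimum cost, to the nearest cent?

Cost per g of fiber: kidney beans $0.0571, banana $0.1167, quinoa $0.2250, spinach $0.2500, bell pepper $0.3833.
Take 2 servings of kidney beans: +14.0 g fiber for $0.80 (total $0.80, still need 18.0 g).
Take 3 servings of banana: +9.0 g fiber for $1.05 (total $1.85, still need 9.0 g).
Take 2 servings of quinoa: +8.0 g fiber for $1.80 (total $3.65, still need 1.0 g).
Take 0.3333 servings of spinach: +1.0 g fiber for $0.25 (total $3.90, still need 0.0 g).
Filling from the cheapest source first is optimal under one linear minimum: $3.90.

$3.90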